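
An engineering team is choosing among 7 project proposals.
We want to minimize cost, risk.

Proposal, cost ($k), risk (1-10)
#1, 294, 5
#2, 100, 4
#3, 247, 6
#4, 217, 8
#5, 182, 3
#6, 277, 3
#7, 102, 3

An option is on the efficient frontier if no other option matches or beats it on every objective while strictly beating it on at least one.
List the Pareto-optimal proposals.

#2, #7

#1: dominated by #2 (cost 100≤294, risk 4≤5).
#2: not dominated (best cost).
#3: dominated by #2 (cost 100≤247, risk 4≤6).
#4: dominated by #2 (cost 100≤217, risk 4≤8).
#5: dominated by #7 (cost 102≤182, risk 3≤3).
#6: dominated by #5 (cost 182≤277, risk 3≤3).
#7: not dominated.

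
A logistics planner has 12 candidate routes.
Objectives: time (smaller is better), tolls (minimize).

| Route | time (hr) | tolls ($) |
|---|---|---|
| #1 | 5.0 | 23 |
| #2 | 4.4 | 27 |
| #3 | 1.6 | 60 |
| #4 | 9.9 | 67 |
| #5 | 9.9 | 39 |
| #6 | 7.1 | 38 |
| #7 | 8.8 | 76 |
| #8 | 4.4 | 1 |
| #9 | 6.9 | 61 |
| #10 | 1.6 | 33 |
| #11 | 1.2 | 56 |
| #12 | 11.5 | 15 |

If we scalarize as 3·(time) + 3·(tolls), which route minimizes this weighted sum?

#8

#1: 3·5.0 + 3·23 = 84.0
#2: 3·4.4 + 3·27 = 94.2
#3: 3·1.6 + 3·60 = 184.8
#4: 3·9.9 + 3·67 = 230.7
#5: 3·9.9 + 3·39 = 146.7
#6: 3·7.1 + 3·38 = 135.3
#7: 3·8.8 + 3·76 = 254.4
#8: 3·4.4 + 3·1 = 16.2
#9: 3·6.9 + 3·61 = 203.7
#10: 3·1.6 + 3·33 = 103.8
#11: 3·1.2 + 3·56 = 171.6
#12: 3·11.5 + 3·15 = 79.5
Lowest: #8 at 16.2.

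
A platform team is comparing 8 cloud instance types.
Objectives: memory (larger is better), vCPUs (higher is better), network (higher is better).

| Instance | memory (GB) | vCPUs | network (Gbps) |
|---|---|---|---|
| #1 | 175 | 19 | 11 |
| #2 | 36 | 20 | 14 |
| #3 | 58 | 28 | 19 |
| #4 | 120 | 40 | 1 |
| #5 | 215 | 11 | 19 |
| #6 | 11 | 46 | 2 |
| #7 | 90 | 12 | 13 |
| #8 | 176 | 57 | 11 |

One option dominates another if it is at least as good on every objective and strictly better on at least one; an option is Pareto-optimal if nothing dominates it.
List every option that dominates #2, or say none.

#3: memory 58≥36, vCPUs 28≥20, network 19≥14 — dominates #2.
Others (#1, #4, #5, #6, #7, #8) are each worse than #2 on at least one objective.

#3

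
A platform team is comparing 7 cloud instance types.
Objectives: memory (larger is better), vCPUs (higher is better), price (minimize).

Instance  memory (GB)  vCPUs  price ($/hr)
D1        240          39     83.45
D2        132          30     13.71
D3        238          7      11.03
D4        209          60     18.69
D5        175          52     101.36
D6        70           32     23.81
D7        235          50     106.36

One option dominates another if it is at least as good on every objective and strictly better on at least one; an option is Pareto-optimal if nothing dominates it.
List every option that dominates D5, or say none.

D4: memory 209≥175, vCPUs 60≥52, price 18.69≤101.36 — dominates D5.
Others (D1, D2, D3, D6, D7) are each worse than D5 on at least one objective.

D4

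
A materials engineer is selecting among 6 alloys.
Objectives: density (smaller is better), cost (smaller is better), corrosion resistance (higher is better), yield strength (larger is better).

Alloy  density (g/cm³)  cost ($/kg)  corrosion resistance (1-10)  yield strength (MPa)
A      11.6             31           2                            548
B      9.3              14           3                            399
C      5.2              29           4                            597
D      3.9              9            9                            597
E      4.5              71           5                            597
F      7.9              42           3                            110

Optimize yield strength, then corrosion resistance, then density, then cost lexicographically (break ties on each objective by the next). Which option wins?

D

First maximize yield strength: best is 597, kept {C, D, E}.
Then maximize corrosion resistance: best is 9, kept {D}.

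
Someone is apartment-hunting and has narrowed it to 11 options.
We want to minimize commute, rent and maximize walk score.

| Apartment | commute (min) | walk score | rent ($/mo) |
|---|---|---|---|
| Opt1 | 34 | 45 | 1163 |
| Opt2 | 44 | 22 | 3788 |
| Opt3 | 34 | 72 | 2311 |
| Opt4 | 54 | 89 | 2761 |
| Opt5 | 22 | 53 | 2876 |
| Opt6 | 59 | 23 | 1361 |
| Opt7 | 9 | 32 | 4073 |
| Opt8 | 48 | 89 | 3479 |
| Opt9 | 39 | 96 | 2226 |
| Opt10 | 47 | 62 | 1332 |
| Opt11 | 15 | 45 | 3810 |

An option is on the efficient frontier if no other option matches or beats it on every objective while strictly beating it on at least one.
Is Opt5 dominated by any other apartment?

Opt1: worse on commute (34 vs 22).
Opt2: worse on commute (44 vs 22).
Opt3: worse on commute (34 vs 22).
Opt4: worse on commute (54 vs 22).
Opt6: worse on commute (59 vs 22).
Opt7: worse on walk score (32 vs 53).
Opt8: worse on commute (48 vs 22).
Opt9: worse on commute (39 vs 22).
Opt10: worse on commute (47 vs 22).
Opt11: worse on walk score (45 vs 53).
No option is at least as good as Opt5 on every objective and strictly better on one.

No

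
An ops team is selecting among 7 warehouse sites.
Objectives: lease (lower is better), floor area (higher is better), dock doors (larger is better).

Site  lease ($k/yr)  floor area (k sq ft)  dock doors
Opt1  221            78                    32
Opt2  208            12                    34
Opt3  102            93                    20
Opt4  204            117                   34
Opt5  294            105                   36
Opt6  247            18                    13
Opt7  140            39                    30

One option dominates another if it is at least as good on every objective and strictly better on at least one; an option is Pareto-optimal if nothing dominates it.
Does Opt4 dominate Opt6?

Yes

Opt4 vs Opt6: lease 204≤247, floor area 117≥18, dock doors 34≥13 — Opt4 is at least as good on every objective with at least one strict improvement.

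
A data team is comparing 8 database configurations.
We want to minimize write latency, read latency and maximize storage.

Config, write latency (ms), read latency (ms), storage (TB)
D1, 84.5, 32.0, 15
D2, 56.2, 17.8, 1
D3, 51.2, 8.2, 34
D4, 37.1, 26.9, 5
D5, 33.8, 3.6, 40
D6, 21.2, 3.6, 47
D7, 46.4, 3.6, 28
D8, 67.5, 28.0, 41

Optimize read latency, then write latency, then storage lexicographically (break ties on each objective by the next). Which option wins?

First minimize read latency: best is 3.6, kept {D5, D6, D7}.
Then minimize write latency: best is 21.2, kept {D6}.

D6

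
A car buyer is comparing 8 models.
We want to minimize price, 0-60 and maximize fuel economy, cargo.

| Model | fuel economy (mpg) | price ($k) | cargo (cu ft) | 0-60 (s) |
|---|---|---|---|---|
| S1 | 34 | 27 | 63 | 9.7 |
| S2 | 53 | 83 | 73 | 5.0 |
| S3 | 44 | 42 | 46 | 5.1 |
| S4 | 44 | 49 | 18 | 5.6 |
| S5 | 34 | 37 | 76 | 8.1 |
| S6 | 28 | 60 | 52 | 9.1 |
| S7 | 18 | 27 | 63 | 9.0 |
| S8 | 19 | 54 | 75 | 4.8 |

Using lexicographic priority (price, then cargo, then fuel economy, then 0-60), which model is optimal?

First minimize price: best is 27, kept {S1, S7}.
Then maximize cargo: best is 63, kept {S1, S7}.
Then maximize fuel economy: best is 34, kept {S1}.

S1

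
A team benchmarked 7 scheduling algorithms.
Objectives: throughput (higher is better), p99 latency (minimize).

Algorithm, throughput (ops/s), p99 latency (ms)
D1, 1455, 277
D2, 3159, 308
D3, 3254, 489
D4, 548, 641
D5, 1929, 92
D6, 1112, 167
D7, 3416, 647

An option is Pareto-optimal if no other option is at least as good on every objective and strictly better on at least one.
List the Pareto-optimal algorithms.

D2, D3, D5, D7

D1: dominated by D5 (throughput 1929≥1455, p99 latency 92≤277).
D2: not dominated.
D3: not dominated.
D4: dominated by D1 (throughput 1455≥548, p99 latency 277≤641).
D5: not dominated (best p99 latency).
D6: dominated by D5 (throughput 1929≥1112, p99 latency 92≤167).
D7: not dominated (best throughput).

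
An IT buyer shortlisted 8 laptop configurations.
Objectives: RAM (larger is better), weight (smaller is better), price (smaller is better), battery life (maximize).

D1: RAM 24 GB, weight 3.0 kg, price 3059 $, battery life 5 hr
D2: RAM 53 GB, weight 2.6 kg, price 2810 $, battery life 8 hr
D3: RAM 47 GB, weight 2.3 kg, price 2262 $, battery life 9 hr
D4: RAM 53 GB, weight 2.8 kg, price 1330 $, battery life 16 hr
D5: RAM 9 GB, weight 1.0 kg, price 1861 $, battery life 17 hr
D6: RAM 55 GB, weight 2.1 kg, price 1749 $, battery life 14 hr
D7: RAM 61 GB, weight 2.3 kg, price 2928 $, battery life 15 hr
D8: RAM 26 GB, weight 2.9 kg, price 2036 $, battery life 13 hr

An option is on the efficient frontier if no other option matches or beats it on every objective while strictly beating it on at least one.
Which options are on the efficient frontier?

D4, D5, D6, D7

D1: dominated by D2 (RAM 53≥24, weight 2.6≤3.0, price 2810≤3059, battery life 8≥5).
D2: dominated by D6 (RAM 55≥53, weight 2.1≤2.6, price 1749≤2810, battery life 14≥8).
D3: dominated by D6 (RAM 55≥47, weight 2.1≤2.3, price 1749≤2262, battery life 14≥9).
D4: not dominated (best price).
D5: not dominated (best weight).
D6: not dominated.
D7: not dominated (best RAM).
D8: dominated by D4 (RAM 53≥26, weight 2.8≤2.9, price 1330≤2036, battery life 16≥13).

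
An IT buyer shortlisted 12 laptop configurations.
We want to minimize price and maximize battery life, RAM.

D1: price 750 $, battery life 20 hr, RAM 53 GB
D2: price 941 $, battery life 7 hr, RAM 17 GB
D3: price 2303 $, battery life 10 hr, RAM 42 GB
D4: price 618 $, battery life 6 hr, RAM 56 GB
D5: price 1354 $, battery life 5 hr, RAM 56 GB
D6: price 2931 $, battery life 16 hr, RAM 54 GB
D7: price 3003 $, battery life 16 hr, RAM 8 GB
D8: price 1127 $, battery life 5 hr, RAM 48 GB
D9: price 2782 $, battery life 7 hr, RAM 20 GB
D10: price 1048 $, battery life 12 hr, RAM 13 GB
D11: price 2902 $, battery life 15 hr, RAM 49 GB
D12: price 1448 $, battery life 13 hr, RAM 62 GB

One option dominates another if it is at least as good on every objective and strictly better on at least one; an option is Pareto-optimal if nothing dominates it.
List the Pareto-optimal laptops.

D1: not dominated (best battery life).
D2: dominated by D1 (price 750≤941, battery life 20≥7, RAM 53≥17).
D3: dominated by D1 (price 750≤2303, battery life 20≥10, RAM 53≥42).
D4: not dominated (best price).
D5: dominated by D4 (price 618≤1354, battery life 6≥5, RAM 56≥56).
D6: not dominated.
D7: dominated by D1 (price 750≤3003, battery life 20≥16, RAM 53≥8).
D8: dominated by D1 (price 750≤1127, battery life 20≥5, RAM 53≥48).
D9: dominated by D1 (price 750≤2782, battery life 20≥7, RAM 53≥20).
D10: dominated by D1 (price 750≤1048, battery life 20≥12, RAM 53≥13).
D11: dominated by D1 (price 750≤2902, battery life 20≥15, RAM 53≥49).
D12: not dominated (best RAM).

D1, D4, D6, D12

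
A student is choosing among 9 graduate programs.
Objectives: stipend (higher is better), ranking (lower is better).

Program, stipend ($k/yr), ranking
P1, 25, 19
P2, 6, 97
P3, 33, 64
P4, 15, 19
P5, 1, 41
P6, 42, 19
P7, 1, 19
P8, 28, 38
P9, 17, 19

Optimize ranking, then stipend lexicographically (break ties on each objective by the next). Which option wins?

First minimize ranking: best is 19, kept {P1, P4, P6, P7, P9}.
Then maximize stipend: best is 42, kept {P6}.

P6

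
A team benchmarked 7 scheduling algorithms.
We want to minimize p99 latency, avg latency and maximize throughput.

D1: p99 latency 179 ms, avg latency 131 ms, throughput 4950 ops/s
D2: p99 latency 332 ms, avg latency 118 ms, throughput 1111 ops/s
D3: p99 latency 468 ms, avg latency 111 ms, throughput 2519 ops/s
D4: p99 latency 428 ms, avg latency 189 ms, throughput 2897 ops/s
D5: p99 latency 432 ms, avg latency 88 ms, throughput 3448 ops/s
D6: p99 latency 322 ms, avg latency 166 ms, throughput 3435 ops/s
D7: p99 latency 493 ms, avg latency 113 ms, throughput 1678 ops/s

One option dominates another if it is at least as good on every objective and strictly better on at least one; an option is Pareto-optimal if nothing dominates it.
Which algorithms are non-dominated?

D1, D2, D5

D1: not dominated (best p99 latency).
D2: not dominated.
D3: dominated by D5 (p99 latency 432≤468, avg latency 88≤111, throughput 3448≥2519).
D4: dominated by D1 (p99 latency 179≤428, avg latency 131≤189, throughput 4950≥2897).
D5: not dominated (best avg latency).
D6: dominated by D1 (p99 latency 179≤322, avg latency 131≤166, throughput 4950≥3435).
D7: dominated by D3 (p99 latency 468≤493, avg latency 111≤113, throughput 2519≥1678).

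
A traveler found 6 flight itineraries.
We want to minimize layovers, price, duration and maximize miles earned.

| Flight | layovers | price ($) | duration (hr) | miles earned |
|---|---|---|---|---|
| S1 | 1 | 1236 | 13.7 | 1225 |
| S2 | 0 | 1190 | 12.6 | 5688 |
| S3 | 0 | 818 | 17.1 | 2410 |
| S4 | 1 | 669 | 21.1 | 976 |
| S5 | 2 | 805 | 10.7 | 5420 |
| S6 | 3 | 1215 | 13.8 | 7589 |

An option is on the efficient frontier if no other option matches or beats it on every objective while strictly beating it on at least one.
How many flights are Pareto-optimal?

S1: dominated by S2 (layovers 0≤1, price 1190≤1236, duration 12.6≤13.7, miles earned 5688≥1225).
S2: not dominated.
S3: not dominated.
S4: not dominated (best price).
S5: not dominated (best duration).
S6: not dominated (best miles earned).
Pareto-optimal: S2, S3, S4, S5, S6 → 5.

5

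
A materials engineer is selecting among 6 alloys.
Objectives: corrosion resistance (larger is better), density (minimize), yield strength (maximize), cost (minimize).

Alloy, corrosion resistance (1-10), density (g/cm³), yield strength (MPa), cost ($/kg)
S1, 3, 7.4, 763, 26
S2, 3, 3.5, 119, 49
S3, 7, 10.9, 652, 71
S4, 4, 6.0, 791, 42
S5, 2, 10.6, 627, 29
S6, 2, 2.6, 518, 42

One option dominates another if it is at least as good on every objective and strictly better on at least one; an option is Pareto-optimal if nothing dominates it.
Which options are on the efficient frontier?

S1: not dominated (best cost).
S2: not dominated.
S3: not dominated (best corrosion resistance).
S4: not dominated (best yield strength).
S5: dominated by S1 (corrosion resistance 3≥2, density 7.4≤10.6, yield strength 763≥627, cost 26≤29).
S6: not dominated (best density).

S1, S2, S3, S4, S6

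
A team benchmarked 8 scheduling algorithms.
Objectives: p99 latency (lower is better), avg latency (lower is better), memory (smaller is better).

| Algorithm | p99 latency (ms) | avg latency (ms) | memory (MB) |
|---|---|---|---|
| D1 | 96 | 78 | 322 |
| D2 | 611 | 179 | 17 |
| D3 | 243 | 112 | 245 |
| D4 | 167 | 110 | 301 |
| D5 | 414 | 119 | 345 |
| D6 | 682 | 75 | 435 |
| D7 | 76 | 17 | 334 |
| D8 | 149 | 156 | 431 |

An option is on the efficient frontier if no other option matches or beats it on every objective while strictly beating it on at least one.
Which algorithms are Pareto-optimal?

D1, D2, D3, D4, D7

D1: not dominated.
D2: not dominated (best memory).
D3: not dominated.
D4: not dominated.
D5: dominated by D1 (p99 latency 96≤414, avg latency 78≤119, memory 322≤345).
D6: dominated by D7 (p99 latency 76≤682, avg latency 17≤75, memory 334≤435).
D7: not dominated (best p99 latency).
D8: dominated by D1 (p99 latency 96≤149, avg latency 78≤156, memory 322≤431).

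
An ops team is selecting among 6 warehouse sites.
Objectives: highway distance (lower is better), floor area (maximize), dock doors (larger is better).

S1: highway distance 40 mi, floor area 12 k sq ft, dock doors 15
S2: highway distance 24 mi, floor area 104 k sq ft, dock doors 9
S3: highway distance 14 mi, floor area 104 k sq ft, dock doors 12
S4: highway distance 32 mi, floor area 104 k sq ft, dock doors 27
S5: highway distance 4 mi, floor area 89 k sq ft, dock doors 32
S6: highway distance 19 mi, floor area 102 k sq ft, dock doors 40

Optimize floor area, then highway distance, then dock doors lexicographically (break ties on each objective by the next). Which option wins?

S3

First maximize floor area: best is 104, kept {S2, S3, S4}.
Then minimize highway distance: best is 14, kept {S3}.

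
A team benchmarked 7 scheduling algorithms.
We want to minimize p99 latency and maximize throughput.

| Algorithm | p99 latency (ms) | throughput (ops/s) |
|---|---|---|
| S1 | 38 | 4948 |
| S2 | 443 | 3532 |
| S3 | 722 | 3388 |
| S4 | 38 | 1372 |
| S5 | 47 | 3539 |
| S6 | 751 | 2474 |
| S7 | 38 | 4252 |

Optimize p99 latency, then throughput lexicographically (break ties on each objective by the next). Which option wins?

S1

First minimize p99 latency: best is 38, kept {S1, S4, S7}.
Then maximize throughput: best is 4948, kept {S1}.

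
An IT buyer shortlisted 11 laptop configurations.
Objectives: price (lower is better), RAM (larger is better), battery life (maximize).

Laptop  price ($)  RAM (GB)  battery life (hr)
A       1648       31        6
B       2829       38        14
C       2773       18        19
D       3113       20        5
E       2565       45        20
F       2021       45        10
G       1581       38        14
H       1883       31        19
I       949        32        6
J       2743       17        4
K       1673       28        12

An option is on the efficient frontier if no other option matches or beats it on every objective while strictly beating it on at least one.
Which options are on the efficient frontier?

E, F, G, H, I

A: dominated by G (price 1581≤1648, RAM 38≥31, battery life 14≥6).
B: dominated by E (price 2565≤2829, RAM 45≥38, battery life 20≥14).
C: dominated by E (price 2565≤2773, RAM 45≥18, battery life 20≥19).
D: dominated by A (price 1648≤3113, RAM 31≥20, battery life 6≥5).
E: not dominated (best battery life).
F: not dominated.
G: not dominated.
H: not dominated.
I: not dominated (best price).
J: dominated by A (price 1648≤2743, RAM 31≥17, battery life 6≥4).
K: dominated by G (price 1581≤1673, RAM 38≥28, battery life 14≥12).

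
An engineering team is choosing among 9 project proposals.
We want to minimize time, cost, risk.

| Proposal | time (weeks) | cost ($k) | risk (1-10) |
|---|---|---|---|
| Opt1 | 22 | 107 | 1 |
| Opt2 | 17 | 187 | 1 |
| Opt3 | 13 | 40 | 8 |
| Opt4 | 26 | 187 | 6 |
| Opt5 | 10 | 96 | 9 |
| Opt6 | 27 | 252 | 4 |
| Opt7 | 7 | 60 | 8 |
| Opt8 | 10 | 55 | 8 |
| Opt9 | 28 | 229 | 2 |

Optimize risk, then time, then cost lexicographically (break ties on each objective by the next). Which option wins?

First minimize risk: best is 1, kept {Opt1, Opt2}.
Then minimize time: best is 17, kept {Opt2}.

Opt2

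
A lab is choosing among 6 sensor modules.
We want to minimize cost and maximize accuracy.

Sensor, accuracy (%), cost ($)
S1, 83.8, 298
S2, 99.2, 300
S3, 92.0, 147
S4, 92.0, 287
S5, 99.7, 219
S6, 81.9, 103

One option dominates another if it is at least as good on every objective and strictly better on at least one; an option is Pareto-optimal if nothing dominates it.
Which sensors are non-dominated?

S1: dominated by S3 (accuracy 92.0≥83.8, cost 147≤298).
S2: dominated by S5 (accuracy 99.7≥99.2, cost 219≤300).
S3: not dominated.
S4: dominated by S3 (accuracy 92.0≥92.0, cost 147≤287).
S5: not dominated (best accuracy).
S6: not dominated (best cost).

S3, S5, S6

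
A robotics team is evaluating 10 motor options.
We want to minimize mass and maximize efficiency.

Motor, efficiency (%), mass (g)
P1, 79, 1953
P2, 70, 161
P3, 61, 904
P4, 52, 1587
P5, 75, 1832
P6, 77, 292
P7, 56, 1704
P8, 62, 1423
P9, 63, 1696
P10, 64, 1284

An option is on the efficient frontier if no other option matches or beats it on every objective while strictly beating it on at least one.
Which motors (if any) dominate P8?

P2, P6, P10

P2: efficiency 70≥62, mass 161≤1423 — dominates P8.
P6: efficiency 77≥62, mass 292≤1423 — dominates P8.
P10: efficiency 64≥62, mass 1284≤1423 — dominates P8.
Others (P1, P3, P4, P5, P7, P9) are each worse than P8 on at least one objective.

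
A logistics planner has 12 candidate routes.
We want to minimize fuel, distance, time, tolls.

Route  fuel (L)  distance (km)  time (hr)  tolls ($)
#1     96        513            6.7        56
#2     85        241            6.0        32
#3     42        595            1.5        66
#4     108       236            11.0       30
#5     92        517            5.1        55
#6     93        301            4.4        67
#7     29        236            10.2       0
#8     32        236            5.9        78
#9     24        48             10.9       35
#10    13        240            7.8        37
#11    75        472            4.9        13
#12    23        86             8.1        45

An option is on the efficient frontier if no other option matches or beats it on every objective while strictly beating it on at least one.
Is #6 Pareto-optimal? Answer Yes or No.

#1: worse on fuel (96 vs 93).
#2: worse on time (6.0 vs 4.4).
#3: worse on distance (595 vs 301).
#4: worse on fuel (108 vs 93).
#5: worse on distance (517 vs 301).
#7: worse on time (10.2 vs 4.4).
#8: worse on time (5.9 vs 4.4).
#9: worse on time (10.9 vs 4.4).
#10: worse on time (7.8 vs 4.4).
#11: worse on distance (472 vs 301).
#12: worse on time (8.1 vs 4.4).
No option is at least as good as #6 on every objective and strictly better on one.

Yes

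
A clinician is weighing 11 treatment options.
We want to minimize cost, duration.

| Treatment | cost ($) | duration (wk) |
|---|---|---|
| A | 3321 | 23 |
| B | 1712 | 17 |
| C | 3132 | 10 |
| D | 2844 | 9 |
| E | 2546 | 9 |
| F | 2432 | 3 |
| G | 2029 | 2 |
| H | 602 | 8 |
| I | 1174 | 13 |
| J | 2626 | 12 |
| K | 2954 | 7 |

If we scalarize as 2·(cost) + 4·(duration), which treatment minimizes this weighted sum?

H

A: 2·3321 + 4·23 = 6734
B: 2·1712 + 4·17 = 3492
C: 2·3132 + 4·10 = 6304
D: 2·2844 + 4·9 = 5724
E: 2·2546 + 4·9 = 5128
F: 2·2432 + 4·3 = 4876
G: 2·2029 + 4·2 = 4066
H: 2·602 + 4·8 = 1236
I: 2·1174 + 4·13 = 2400
J: 2·2626 + 4·12 = 5300
K: 2·2954 + 4·7 = 5936
Lowest: H at 1236.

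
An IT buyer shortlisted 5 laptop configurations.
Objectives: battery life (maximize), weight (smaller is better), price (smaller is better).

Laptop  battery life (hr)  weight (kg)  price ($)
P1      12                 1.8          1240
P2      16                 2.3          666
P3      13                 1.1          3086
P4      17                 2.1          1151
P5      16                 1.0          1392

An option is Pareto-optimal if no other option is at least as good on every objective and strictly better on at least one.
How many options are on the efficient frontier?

P1: not dominated.
P2: not dominated (best price).
P3: dominated by P5 (battery life 16≥13, weight 1.0≤1.1, price 1392≤3086).
P4: not dominated (best battery life).
P5: not dominated (best weight).
Pareto-optimal: P1, P2, P4, P5 → 4.

4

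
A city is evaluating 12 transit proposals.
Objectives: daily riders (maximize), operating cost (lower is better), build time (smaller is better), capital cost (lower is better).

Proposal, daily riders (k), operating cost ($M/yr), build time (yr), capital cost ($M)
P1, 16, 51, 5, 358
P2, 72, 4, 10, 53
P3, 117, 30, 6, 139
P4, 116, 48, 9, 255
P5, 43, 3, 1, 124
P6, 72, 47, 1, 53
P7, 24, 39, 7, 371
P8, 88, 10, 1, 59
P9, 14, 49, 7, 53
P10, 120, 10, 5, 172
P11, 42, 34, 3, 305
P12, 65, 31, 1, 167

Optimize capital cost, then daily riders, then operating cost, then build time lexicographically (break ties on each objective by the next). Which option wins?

P2

First minimize capital cost: best is 53, kept {P2, P6, P9}.
Then maximize daily riders: best is 72, kept {P2, P6}.
Then minimize operating cost: best is 4, kept {P2}.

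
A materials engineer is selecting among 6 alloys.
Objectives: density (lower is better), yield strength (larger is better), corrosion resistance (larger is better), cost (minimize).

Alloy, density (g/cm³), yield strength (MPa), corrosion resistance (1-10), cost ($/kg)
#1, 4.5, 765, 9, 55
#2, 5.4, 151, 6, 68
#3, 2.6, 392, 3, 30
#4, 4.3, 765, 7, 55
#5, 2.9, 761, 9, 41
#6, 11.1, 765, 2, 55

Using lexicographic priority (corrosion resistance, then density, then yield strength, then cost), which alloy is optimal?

First maximize corrosion resistance: best is 9, kept {#1, #5}.
Then minimize density: best is 2.9, kept {#5}.

#5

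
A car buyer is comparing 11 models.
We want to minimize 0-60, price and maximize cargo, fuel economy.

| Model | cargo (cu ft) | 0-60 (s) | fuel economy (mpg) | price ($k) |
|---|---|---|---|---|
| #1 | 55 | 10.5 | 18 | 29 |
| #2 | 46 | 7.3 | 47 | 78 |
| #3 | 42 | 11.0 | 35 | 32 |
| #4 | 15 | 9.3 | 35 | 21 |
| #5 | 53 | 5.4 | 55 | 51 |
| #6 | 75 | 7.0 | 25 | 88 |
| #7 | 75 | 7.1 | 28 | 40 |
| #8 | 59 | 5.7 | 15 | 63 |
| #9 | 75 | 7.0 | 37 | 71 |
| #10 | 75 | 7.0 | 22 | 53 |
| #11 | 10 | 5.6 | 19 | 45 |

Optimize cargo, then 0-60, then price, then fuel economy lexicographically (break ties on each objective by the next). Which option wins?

#10

First maximize cargo: best is 75, kept {#6, #7, #9, #10}.
Then minimize 0-60: best is 7.0, kept {#6, #9, #10}.
Then minimize price: best is 53, kept {#10}.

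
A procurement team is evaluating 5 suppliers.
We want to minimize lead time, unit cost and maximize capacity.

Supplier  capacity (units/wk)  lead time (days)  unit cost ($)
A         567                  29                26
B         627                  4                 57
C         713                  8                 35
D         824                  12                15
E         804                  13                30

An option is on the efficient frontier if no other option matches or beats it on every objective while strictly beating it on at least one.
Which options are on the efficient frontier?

B, C, D

A: dominated by D (capacity 824≥567, lead time 12≤29, unit cost 15≤26).
B: not dominated (best lead time).
C: not dominated.
D: not dominated (best capacity).
E: dominated by D (capacity 824≥804, lead time 12≤13, unit cost 15≤30).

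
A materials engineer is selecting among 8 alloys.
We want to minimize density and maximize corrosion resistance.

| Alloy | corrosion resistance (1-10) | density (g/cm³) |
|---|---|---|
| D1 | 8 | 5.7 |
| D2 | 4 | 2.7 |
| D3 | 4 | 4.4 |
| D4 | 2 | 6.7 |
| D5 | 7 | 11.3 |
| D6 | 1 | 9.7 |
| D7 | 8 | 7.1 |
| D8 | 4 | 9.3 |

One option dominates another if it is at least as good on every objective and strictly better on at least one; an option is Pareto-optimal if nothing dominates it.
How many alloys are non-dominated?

2

D1: not dominated.
D2: not dominated (best density).
D3: dominated by D2 (corrosion resistance 4≥4, density 2.7≤4.4).
D4: dominated by D1 (corrosion resistance 8≥2, density 5.7≤6.7).
D5: dominated by D1 (corrosion resistance 8≥7, density 5.7≤11.3).
D6: dominated by D1 (corrosion resistance 8≥1, density 5.7≤9.7).
D7: dominated by D1 (corrosion resistance 8≥8, density 5.7≤7.1).
D8: dominated by D1 (corrosion resistance 8≥4, density 5.7≤9.3).
Pareto-optimal: D1, D2 → 2.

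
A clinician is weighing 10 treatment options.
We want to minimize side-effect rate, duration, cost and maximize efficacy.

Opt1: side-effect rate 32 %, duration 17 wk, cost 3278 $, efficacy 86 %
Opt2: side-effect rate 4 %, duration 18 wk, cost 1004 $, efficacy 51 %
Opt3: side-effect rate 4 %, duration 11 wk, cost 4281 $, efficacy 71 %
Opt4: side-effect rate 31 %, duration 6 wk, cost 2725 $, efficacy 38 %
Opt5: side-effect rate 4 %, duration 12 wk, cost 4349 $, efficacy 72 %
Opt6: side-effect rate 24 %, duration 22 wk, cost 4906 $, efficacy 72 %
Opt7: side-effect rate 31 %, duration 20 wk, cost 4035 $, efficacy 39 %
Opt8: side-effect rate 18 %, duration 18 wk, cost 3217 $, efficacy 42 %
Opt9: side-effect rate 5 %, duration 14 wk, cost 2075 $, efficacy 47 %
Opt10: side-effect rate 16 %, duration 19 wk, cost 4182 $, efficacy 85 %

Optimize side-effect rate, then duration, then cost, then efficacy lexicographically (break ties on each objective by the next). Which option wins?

Opt3

First minimize side-effect rate: best is 4, kept {Opt2, Opt3, Opt5}.
Then minimize duration: best is 11, kept {Opt3}.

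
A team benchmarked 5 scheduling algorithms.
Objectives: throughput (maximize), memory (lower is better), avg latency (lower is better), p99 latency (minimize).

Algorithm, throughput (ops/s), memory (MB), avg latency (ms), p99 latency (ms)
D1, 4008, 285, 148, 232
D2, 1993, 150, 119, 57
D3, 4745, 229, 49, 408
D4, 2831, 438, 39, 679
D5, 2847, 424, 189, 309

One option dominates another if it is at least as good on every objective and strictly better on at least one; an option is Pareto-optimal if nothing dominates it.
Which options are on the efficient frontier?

D1, D2, D3, D4

D1: not dominated.
D2: not dominated (best memory).
D3: not dominated (best throughput).
D4: not dominated (best avg latency).
D5: dominated by D1 (throughput 4008≥2847, memory 285≤424, avg latency 148≤189, p99 latency 232≤309).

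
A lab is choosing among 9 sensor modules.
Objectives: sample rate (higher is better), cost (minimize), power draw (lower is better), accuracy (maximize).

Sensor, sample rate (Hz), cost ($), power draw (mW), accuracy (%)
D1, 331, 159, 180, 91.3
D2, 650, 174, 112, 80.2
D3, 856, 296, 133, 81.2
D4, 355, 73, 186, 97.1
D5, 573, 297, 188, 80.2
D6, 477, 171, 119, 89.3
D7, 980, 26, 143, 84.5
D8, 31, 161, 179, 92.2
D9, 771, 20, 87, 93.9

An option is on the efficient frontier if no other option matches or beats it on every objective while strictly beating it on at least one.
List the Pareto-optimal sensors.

D1: dominated by D9 (sample rate 771≥331, cost 20≤159, power draw 87≤180, accuracy 93.9≥91.3).
D2: dominated by D9 (sample rate 771≥650, cost 20≤174, power draw 87≤112, accuracy 93.9≥80.2).
D3: not dominated.
D4: not dominated (best accuracy).
D5: dominated by D2 (sample rate 650≥573, cost 174≤297, power draw 112≤188, accuracy 80.2≥80.2).
D6: dominated by D9 (sample rate 771≥477, cost 20≤171, power draw 87≤119, accuracy 93.9≥89.3).
D7: not dominated (best sample rate).
D8: dominated by D9 (sample rate 771≥31, cost 20≤161, power draw 87≤179, accuracy 93.9≥92.2).
D9: not dominated (best cost).

D3, D4, D7, D9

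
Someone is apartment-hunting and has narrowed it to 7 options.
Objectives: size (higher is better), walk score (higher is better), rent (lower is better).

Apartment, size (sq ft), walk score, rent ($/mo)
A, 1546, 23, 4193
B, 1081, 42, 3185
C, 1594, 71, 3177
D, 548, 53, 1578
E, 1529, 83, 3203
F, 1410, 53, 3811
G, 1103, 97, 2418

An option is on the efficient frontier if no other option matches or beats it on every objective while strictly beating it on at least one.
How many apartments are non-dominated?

A: dominated by C (size 1594≥1546, walk score 71≥23, rent 3177≤4193).
B: dominated by C (size 1594≥1081, walk score 71≥42, rent 3177≤3185).
C: not dominated (best size).
D: not dominated (best rent).
E: not dominated.
F: dominated by C (size 1594≥1410, walk score 71≥53, rent 3177≤3811).
G: not dominated (best walk score).
Pareto-optimal: C, D, E, G → 4.

4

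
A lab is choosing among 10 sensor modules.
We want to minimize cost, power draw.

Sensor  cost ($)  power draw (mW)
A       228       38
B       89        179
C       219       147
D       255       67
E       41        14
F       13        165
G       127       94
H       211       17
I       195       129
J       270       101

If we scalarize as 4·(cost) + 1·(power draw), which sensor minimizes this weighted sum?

E

A: 4·228 + 1·38 = 950
B: 4·89 + 1·179 = 535
C: 4·219 + 1·147 = 1023
D: 4·255 + 1·67 = 1087
E: 4·41 + 1·14 = 178
F: 4·13 + 1·165 = 217
G: 4·127 + 1·94 = 602
H: 4·211 + 1·17 = 861
I: 4·195 + 1·129 = 909
J: 4·270 + 1·101 = 1181
Lowest: E at 178.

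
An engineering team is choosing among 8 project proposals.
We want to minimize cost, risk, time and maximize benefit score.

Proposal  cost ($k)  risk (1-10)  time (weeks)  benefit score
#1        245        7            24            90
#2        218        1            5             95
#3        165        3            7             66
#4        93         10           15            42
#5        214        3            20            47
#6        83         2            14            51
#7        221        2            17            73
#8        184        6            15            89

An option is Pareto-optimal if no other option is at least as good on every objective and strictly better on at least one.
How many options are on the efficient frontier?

#1: dominated by #2 (cost 218≤245, risk 1≤7, time 5≤24, benefit score 95≥90).
#2: not dominated (best risk).
#3: not dominated.
#4: dominated by #6 (cost 83≤93, risk 2≤10, time 14≤15, benefit score 51≥42).
#5: dominated by #3 (cost 165≤214, risk 3≤3, time 7≤20, benefit score 66≥47).
#6: not dominated (best cost).
#7: dominated by #2 (cost 218≤221, risk 1≤2, time 5≤17, benefit score 95≥73).
#8: not dominated.
Pareto-optimal: #2, #3, #6, #8 → 4.

4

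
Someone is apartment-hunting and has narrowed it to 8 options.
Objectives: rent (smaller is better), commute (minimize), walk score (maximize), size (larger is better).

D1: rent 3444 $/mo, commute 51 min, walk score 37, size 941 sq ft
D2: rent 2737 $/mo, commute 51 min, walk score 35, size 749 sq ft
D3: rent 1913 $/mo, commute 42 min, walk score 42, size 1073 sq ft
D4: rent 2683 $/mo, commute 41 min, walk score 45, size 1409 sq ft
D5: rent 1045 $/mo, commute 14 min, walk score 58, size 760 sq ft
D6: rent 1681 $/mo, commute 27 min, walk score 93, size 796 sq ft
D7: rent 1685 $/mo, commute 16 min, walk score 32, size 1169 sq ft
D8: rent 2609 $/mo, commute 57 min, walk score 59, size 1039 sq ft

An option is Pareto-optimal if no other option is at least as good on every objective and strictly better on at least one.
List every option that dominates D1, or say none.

D3, D4

D3: rent 1913≤3444, commute 42≤51, walk score 42≥37, size 1073≥941 — dominates D1.
D4: rent 2683≤3444, commute 41≤51, walk score 45≥37, size 1409≥941 — dominates D1.
Others (D2, D5, D6, D7, D8) are each worse than D1 on at least one objective.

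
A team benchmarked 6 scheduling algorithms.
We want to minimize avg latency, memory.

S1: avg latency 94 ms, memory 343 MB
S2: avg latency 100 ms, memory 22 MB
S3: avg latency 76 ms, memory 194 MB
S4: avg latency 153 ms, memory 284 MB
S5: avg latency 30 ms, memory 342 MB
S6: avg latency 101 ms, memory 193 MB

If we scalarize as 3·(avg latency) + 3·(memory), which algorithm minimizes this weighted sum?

S1: 3·94 + 3·343 = 1311
S2: 3·100 + 3·22 = 366
S3: 3·76 + 3·194 = 810
S4: 3·153 + 3·284 = 1311
S5: 3·30 + 3·342 = 1116
S6: 3·101 + 3·193 = 882
Lowest: S2 at 366.

S2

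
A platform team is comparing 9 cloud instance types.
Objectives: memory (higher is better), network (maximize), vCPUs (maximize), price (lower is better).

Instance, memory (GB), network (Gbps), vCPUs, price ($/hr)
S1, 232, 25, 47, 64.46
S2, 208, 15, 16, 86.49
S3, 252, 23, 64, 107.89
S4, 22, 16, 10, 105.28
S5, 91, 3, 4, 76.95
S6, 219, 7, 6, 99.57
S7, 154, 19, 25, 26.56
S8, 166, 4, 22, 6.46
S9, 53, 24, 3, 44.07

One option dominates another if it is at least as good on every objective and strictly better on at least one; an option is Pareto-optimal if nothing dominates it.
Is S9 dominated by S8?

No

S8 vs S9: S8 is worse on network (4 vs 24), so it does not dominate S9.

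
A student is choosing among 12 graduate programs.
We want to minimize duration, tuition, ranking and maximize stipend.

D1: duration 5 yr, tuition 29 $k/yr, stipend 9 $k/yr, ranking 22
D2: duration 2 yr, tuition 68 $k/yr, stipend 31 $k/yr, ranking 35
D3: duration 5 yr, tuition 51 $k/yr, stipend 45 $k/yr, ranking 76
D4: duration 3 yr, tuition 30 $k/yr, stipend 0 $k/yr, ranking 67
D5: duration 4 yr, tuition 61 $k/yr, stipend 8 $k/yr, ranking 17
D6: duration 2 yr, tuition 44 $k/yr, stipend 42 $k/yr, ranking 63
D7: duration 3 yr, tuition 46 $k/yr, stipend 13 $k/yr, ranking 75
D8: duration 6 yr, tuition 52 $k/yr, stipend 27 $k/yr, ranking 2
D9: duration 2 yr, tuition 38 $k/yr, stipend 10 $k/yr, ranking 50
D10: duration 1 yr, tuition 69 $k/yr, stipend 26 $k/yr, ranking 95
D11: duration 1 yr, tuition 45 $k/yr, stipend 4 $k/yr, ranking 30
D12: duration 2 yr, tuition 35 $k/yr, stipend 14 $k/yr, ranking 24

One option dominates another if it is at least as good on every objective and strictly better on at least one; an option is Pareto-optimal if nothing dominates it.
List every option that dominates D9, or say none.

D12: duration 2≤2, tuition 35≤38, stipend 14≥10, ranking 24≤50 — dominates D9.
Others (D1, D2, D3, D4, D5, D6, D7, D8, D10, D11) are each worse than D9 on at least one objective.

D12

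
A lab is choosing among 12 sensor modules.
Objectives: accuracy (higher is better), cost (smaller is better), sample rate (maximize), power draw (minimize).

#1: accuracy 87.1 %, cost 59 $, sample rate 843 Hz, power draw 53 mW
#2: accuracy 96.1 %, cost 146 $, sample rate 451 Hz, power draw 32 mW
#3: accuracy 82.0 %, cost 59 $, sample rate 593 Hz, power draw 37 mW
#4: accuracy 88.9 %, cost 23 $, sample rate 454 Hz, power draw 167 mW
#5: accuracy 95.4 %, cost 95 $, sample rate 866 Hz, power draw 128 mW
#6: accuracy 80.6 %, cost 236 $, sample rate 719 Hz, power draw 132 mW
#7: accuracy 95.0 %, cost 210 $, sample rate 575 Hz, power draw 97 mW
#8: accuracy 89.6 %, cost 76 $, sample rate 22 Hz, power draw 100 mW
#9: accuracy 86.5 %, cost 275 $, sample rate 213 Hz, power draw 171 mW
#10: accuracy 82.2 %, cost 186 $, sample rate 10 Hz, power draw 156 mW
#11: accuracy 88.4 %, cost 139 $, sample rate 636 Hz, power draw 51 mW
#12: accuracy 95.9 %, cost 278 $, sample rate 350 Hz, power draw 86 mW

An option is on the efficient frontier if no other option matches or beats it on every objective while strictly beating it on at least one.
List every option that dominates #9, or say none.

#1: accuracy 87.1≥86.5, cost 59≤275, sample rate 843≥213, power draw 53≤171 — dominates #9.
#2: accuracy 96.1≥86.5, cost 146≤275, sample rate 451≥213, power draw 32≤171 — dominates #9.
#4: accuracy 88.9≥86.5, cost 23≤275, sample rate 454≥213, power draw 167≤171 — dominates #9.
#5: accuracy 95.4≥86.5, cost 95≤275, sample rate 866≥213, power draw 128≤171 — dominates #9.
#7: accuracy 95.0≥86.5, cost 210≤275, sample rate 575≥213, power draw 97≤171 — dominates #9.
#11: accuracy 88.4≥86.5, cost 139≤275, sample rate 636≥213, power draw 51≤171 — dominates #9.
Others (#3, #6, #8, #10, #12) are each worse than #9 on at least one objective.

#1, #2, #4, #5, #7, #11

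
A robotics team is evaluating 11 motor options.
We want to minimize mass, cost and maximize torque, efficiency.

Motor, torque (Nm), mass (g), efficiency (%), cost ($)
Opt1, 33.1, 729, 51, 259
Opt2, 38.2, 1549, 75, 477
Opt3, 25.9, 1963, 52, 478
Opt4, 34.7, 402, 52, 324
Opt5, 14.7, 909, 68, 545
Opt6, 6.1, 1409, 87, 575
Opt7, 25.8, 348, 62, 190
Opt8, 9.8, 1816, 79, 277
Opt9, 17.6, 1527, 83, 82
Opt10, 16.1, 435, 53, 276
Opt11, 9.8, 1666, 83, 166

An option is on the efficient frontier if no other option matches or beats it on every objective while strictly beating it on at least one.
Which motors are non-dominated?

Opt1: not dominated.
Opt2: not dominated (best torque).
Opt3: dominated by Opt2 (torque 38.2≥25.9, mass 1549≤1963, efficiency 75≥52, cost 477≤478).
Opt4: not dominated.
Opt5: not dominated.
Opt6: not dominated (best efficiency).
Opt7: not dominated (best mass).
Opt8: dominated by Opt9 (torque 17.6≥9.8, mass 1527≤1816, efficiency 83≥79, cost 82≤277).
Opt9: not dominated (best cost).
Opt10: dominated by Opt7 (torque 25.8≥16.1, mass 348≤435, efficiency 62≥53, cost 190≤276).
Opt11: dominated by Opt9 (torque 17.6≥9.8, mass 1527≤1666, efficiency 83≥83, cost 82≤166).

Opt1, Opt2, Opt4, Opt5, Opt6, Opt7, Opt9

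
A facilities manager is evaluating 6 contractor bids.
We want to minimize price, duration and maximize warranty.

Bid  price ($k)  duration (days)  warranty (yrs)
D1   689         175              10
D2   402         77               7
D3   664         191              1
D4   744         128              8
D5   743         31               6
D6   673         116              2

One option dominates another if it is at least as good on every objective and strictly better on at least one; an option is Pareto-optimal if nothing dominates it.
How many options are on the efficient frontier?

4

D1: not dominated (best warranty).
D2: not dominated (best price).
D3: dominated by D2 (price 402≤664, duration 77≤191, warranty 7≥1).
D4: not dominated.
D5: not dominated (best duration).
D6: dominated by D2 (price 402≤673, duration 77≤116, warranty 7≥2).
Pareto-optimal: D1, D2, D4, D5 → 4.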